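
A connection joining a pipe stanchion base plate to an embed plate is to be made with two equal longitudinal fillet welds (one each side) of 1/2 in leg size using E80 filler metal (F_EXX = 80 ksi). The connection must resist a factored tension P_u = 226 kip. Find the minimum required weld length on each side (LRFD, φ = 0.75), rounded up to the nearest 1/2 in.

L = 9 in on each side

Throat t_e = 0.707 × 0.5 = 0.3535 in.
φr_n = 0.75 × 0.6 × 80 × 0.3535 = 12.73 kip/in.
L_req = P_u / φr_n = 226 / 12.73 = 17.76 in total.
Per side: 17.76 / 2 = 8.879 in.
Round up → use L = 9 in on each side.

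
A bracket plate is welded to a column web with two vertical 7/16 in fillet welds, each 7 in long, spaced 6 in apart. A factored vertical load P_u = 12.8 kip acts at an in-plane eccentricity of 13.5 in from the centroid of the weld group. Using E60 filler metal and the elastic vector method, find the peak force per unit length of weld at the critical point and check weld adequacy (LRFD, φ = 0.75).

E60XX → F_EXX = 60 ksi.
Total weld length L_w = 14 in. Treat welds as unit-width lines.
Polar moment about centroid: J = 2[d³/12 + d(b/2)²] = 2[7³/12 + 7×3²] = 183.2 in³.
Direct shear f_v = P/L_w = 12.8 / 14 = 0.9143 kip/in (vertical).
Torsion M = P·e = 12.8 × 13.5 = 172.8 kip·in.
Critical point at (x, y) = (3, 3.5) from centroid. f_tx = M·y/J = 3.302 kip/in; f_ty = M·x/J = 2.83 kip/in.
Resultant f_max = √[f_tx² + (f_v + f_ty)²] = √[3.302² + (0.9143 + 2.83)²] = 4.992 kip/in.
Capacity per unit length: φr_n = 0.75 × 0.6 × 60 × (0.707 × 0.4375) = 8.351 kip/in.
4.992 ≤ 8.351 → adequate.

f_max ≈ 4.99 kip/in; adequate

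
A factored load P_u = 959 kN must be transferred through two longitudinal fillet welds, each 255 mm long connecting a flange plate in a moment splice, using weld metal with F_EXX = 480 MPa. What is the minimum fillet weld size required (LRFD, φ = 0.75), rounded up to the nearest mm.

w = 13 mm

Total weld length L = 510 mm.
Required throat t_e = P_u / (φ × 0.6 F_EXX × L) = 959 / (0.75 × 0.6 × 480 × 510 × 10⁻³) = 8.706 mm.
Required leg w = t_e / 0.707 = 12.31 mm → use 13 mm.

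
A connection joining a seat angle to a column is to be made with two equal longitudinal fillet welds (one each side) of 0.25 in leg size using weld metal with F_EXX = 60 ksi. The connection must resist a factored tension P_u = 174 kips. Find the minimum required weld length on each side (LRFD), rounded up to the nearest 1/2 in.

L = 18.5 in on each side

Throat t_e = 0.707 × 0.25 = 0.1767 in.
φr_n = 0.75 × 0.6 × 60 × 0.1767 = 4.772 kips/in.
L_req = P_u / φr_n = 174 / 4.772 = 36.46 in total.
Per side: 36.46 / 2 = 18.23 in.
Round up → use L = 18.5 in on each side.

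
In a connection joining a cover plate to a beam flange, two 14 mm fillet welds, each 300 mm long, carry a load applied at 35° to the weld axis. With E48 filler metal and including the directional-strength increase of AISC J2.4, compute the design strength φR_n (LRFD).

φR_n ≈ 1560 kN

E48XX → F_EXX = 480 MPa.
t_e = 0.707 × 14 = 9.898 mm; A_we = 9.898 × 600 = 5939 mm².
Directional factor: 1.0 + 0.5 sin^1.5(35°) = 1.217.
F_nw = 0.6 × 480 × 1.217 = 350.6 MPa.
φR_n = 0.75 × 350.6 × 5939 × 10⁻³ = 1561 kN.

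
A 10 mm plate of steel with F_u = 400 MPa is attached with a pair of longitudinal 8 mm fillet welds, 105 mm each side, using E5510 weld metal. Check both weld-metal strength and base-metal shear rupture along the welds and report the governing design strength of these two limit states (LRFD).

E55XX → F_EXX = 550 MPa.
t_e = 0.707 × 8 = 5.656 mm; L = 210 mm.
Weld metal: φR_n = 0.75 × 0.6 × 550 × 5.656 × 210 × 10⁻³ = 294 kN.
Base metal (shear rupture): φR_n = 0.75 × 0.6 × 400 × 10 × 210 × 10⁻³ = 378 kN.
Governing: weld metal.

φR_n ≈ 294 kN (weld metal governs)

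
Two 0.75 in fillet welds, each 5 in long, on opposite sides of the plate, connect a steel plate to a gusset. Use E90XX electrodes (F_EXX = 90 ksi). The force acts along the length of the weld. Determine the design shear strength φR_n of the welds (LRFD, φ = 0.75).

Effective throat t_e = 0.707 × 0.75 = 0.5302 in.
Total length L = 10 in; A_we = 0.5302 × 10 = 5.303 in².
F_nw = 0.6 F_EXX = 0.6 × 90 = 54 ksi.
φR_n = 0.75 × 54 × 5.303 = 214.8 kips.

φR_n ≈ 215 kips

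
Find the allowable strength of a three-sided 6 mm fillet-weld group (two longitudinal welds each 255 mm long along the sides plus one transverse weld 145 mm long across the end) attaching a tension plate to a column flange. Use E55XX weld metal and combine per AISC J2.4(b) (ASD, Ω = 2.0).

E55XX → F_EXX = 550 MPa.
t_e = 0.707 × 6 = 4.242 mm.
R_nwl = 0.6 × 550 × 4.242 × 510 × 10⁻³ = 713.9 kN (longitudinal, 2 welds).
R_nwt = 0.6 × 550 × 4.242 × 145 × 10⁻³ = 203 kN (transverse, base value).
(i) R_nwl + R_nwt = 916.9 kN; (ii) 0.85 R_nwl + 1.5 R_nwt = 911.3 kN.
R_n = max = 916.9 kN [governs: (i)]; R_n/Ω = 458.5 kN.

R_n/Ω ≈ 458 kN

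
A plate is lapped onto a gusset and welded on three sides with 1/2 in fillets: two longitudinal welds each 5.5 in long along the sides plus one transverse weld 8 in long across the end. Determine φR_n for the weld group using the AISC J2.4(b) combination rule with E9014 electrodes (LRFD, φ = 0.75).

φR_n ≈ 306 kip

E90XX → F_EXX = 90 ksi.
t_e = 0.707 × 0.5 = 0.3535 in.
R_nwl = 0.6 × 90 × 0.3535 × 11 = 210 kip (longitudinal, 2 welds).
R_nwt = 0.6 × 90 × 0.3535 × 8 = 152.7 kip (transverse, base value).
(i) R_nwl + R_nwt = 362.7 kip; (ii) 0.85 R_nwl + 1.5 R_nwt = 407.6 kip.
R_n = max = 407.6 kip [governs: (ii)]; φR_n = 305.7 kip.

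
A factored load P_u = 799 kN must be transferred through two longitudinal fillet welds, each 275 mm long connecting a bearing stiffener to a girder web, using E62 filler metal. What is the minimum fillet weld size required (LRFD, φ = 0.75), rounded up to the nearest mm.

w = 8 mm

E62XX → F_EXX = 620 MPa.
Total weld length L = 550 mm.
Required throat t_e = P_u / (φ × 0.6 F_EXX × L) = 799 / (0.75 × 0.6 × 620 × 550 × 10⁻³) = 5.207 mm.
Required leg w = t_e / 0.707 = 7.365 mm → use 8 mm.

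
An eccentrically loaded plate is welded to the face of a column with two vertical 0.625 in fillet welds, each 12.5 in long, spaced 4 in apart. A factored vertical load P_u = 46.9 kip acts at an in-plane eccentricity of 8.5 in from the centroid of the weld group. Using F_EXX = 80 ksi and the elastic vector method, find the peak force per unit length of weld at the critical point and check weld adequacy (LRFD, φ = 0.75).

Total weld length L_w = 25 in. Treat welds as unit-width lines.
Polar moment about centroid: J = 2[d³/12 + d(b/2)²] = 2[12.5³/12 + 12.5×2²] = 425.5 in³.
Direct shear f_v = P/L_w = 46.9 / 25 = 1.876 kip/in (vertical).
Torsion M = P·e = 46.9 × 8.5 = 398.65 kip·in.
Critical point at (x, y) = (2, 6.25) from centroid. f_tx = M·y/J = 5.855 kip/in; f_ty = M·x/J = 1.874 kip/in.
Resultant f_max = √[f_tx² + (f_v + f_ty)²] = √[5.855² + (1.876 + 1.874)²] = 6.953 kip/in.
Capacity per unit length: φr_n = 0.75 × 0.6 × 80 × (0.707 × 0.625) = 15.91 kip/in.
6.953 ≤ 15.91 → adequate.

f_max ≈ 6.95 kip/in; adequate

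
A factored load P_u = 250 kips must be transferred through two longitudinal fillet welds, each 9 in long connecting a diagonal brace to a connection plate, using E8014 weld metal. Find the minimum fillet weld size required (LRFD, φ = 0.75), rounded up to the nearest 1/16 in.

E80XX → F_EXX = 80 ksi.
Total weld length L = 18 in.
Required throat t_e = P_u / (φ × 0.6 F_EXX × L) = 250 / (0.75 × 0.6 × 80 × 18) = 0.3858 in.
Required leg w = t_e / 0.707 = 0.5457 in → use 9/16 in.

w = 9/16 in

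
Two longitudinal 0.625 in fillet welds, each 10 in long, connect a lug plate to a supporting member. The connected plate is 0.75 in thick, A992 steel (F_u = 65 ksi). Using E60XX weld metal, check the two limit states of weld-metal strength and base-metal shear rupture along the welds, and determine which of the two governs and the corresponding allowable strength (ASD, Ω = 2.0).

E60XX → F_EXX = 60 ksi.
t_e = 0.707 × 0.625 = 0.4419 in; L = 20 in.
Weld metal: R_n/Ω = (1/2.0) × 0.6 × 60 × 0.4419 × 20 = 159.1 kips.
Base metal (shear rupture): R_n/Ω = (1/2.0) × 0.6 × 65 × 0.75 × 20 = 292.5 kips.
Governing: weld metal.

R_n/Ω ≈ 159 kips (weld metal governs)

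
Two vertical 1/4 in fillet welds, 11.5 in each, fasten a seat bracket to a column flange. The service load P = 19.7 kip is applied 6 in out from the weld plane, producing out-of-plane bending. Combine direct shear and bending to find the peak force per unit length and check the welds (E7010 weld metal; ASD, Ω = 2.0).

f_max ≈ 2.81 kip/in; adequate

E70XX → F_EXX = 70 ksi.
L_w = 2 × 11.5 = 23 in; section modulus (unit throat) S = 2 × L²/6 = 44.08 in².
Direct shear f_v = P/L_w = 19.7/23 = 0.8565 kip/in.
Moment M = P × e = 19.7 × 6 = 118.2 kip·in; bending f_b = M/S = 2.681 kip/in.
f_max = √(f_v² + f_b²) = √(0.8565² + 2.681²) = 2.815 kip/in.
r_n/Ω = (1/2.0) × 0.6 × 70 × (0.707 × 0.25) = 3.712 kip/in → adequate.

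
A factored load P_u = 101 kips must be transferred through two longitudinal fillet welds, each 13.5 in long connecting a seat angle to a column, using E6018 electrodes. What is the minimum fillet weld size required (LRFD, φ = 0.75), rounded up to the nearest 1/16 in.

w = 1/4 in

E60XX → F_EXX = 60 ksi.
Total weld length L = 27 in.
Required throat t_e = P_u / (φ × 0.6 F_EXX × L) = 101 / (0.75 × 0.6 × 60 × 27) = 0.1385 in.
Required leg w = t_e / 0.707 = 0.196 in → use 1/4 in.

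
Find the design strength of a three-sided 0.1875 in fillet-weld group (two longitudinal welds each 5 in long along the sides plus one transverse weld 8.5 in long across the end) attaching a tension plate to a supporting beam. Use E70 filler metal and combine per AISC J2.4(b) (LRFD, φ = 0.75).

φR_n ≈ 88.7 kips

E70XX → F_EXX = 70 ksi.
t_e = 0.707 × 0.1875 = 0.1326 in.
R_nwl = 0.6 × 70 × 0.1326 × 10 = 55.68 kips (longitudinal, 2 welds).
R_nwt = 0.6 × 70 × 0.1326 × 8.5 = 47.32 kips (transverse, base value).
(i) R_nwl + R_nwt = 103 kips; (ii) 0.85 R_nwl + 1.5 R_nwt = 118.3 kips.
R_n = max = 118.3 kips [governs: (ii)]; φR_n = 88.73 kips.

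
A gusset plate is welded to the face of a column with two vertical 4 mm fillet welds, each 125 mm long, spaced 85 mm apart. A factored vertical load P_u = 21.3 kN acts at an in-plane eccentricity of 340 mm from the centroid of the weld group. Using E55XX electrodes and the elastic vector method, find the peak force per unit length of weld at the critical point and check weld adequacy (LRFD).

f_max ≈ 756 N/mm; NOT adequate

E55XX → F_EXX = 550 MPa.
Total weld length L_w = 250 mm. Treat welds as unit-width lines.
Polar moment about centroid: J = 2[d³/12 + d(b/2)²] = 2[125³/12 + 125×42.5²] = 777100 mm³.
Direct shear f_v = P/L_w = 21.3×10³ / 250 = 85.2 N/mm (vertical).
Torsion M = P·e = 21.3×10³ × 340 = 7242000 N·mm.
Critical point at (x, y) = (42.5, 62.5) from centroid. f_tx = M·y/J = 582.5 N/mm; f_ty = M·x/J = 396.1 N/mm.
Resultant f_max = √[f_tx² + (f_v + f_ty)²] = √[582.5² + (85.2 + 396.1)²] = 755.6 N/mm.
Capacity per unit length: φr_n = 0.75 × 0.6 × 550 × (0.707 × 4) = 699.9 N/mm.
755.6 > 699.9 → NOT adequate.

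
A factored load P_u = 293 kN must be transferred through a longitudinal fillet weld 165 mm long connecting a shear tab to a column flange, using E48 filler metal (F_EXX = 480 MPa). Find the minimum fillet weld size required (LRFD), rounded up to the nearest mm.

Total weld length L = 165 mm.
Required throat t_e = P_u / (φ × 0.6 F_EXX × L) = 293 / (0.75 × 0.6 × 480 × 165 × 10⁻³) = 8.221 mm.
Required leg w = t_e / 0.707 = 11.63 mm → use 12 mm.

w = 12 mm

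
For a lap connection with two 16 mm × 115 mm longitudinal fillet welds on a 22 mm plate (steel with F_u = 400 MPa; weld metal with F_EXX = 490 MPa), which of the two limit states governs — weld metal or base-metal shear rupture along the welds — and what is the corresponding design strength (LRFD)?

φR_n ≈ 574 kN (weld metal governs)

t_e = 0.707 × 16 = 11.31 mm; L = 230 mm.
Weld metal: φR_n = 0.75 × 0.6 × 490 × 11.31 × 230 × 10⁻³ = 573.7 kN.
Base metal (shear rupture): φR_n = 0.75 × 0.6 × 400 × 22 × 230 × 10⁻³ = 910.8 kN.
Governing: weld metal.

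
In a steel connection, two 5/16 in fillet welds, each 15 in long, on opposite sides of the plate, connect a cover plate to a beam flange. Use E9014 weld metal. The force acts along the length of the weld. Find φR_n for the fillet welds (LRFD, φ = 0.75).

E90XX → F_EXX = 90 ksi.
Effective throat t_e = 0.707 × 0.3125 = 0.2209 in.
Total length L = 30 in; A_we = 0.2209 × 30 = 6.628 in².
F_nw = 0.6 F_EXX = 0.6 × 90 = 54 ksi.
φR_n = 0.75 × 54 × 6.628 = 268.4 kip.

φR_n ≈ 268 kip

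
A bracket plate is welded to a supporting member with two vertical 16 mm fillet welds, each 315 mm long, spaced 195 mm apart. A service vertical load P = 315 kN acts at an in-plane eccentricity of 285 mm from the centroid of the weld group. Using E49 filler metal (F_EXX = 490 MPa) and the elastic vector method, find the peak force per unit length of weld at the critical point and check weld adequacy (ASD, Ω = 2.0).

f_max ≈ 1800 N/mm; NOT adequate

Total weld length L_w = 630 mm. Treat welds as unit-width lines.
Polar moment about centroid: J = 2[d³/12 + d(b/2)²] = 2[315³/12 + 315×97.5²] = 11200000 mm³.
Direct shear f_v = P/L_w = 315×10³ / 630 = 500 N/mm (vertical).
Torsion M = P·e = 315×10³ × 285 = 89775000 N·mm.
Critical point at (x, y) = (97.5, 157.5) from centroid. f_tx = M·y/J = 1263 N/mm; f_ty = M·x/J = 781.6 N/mm.
Resultant f_max = √[f_tx² + (f_v + f_ty)²] = √[1263² + (500 + 781.6)²] = 1799 N/mm.
Capacity per unit length: r_n/Ω = (1/2.0) × 0.6 × 490 × (0.707 × 16) = 1663 N/mm.
1799 > 1663 → NOT adequate.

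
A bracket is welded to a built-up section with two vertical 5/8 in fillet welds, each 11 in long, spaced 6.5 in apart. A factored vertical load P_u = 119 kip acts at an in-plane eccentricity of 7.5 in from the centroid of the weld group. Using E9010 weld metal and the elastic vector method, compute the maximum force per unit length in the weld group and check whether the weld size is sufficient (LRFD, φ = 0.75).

f_max ≈ 16 kip/in; adequate

E90XX → F_EXX = 90 ksi.
Total weld length L_w = 22 in. Treat welds as unit-width lines.
Polar moment about centroid: J = 2[d³/12 + d(b/2)²] = 2[11³/12 + 11×3.25²] = 454.2 in³.
Direct shear f_v = P/L_w = 119 / 22 = 5.409 kip/in (vertical).
Torsion M = P·e = 119 × 7.5 = 892.5 kip·in.
Critical point at (x, y) = (3.25, 5.5) from centroid. f_tx = M·y/J = 10.81 kip/in; f_ty = M·x/J = 6.386 kip/in.
Resultant f_max = √[f_tx² + (f_v + f_ty)²] = √[10.81² + (5.409 + 6.386)²] = 16 kip/in.
Capacity per unit length: φr_n = 0.75 × 0.6 × 90 × (0.707 × 0.625) = 17.9 kip/in.
16 ≤ 17.9 → adequate.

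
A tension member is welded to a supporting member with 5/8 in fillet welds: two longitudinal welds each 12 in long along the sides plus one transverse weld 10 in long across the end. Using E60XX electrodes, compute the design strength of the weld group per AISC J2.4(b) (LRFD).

E60XX → F_EXX = 60 ksi.
t_e = 0.707 × 0.625 = 0.4419 in.
R_nwl = 0.6 × 60 × 0.4419 × 24 = 381.8 kip (longitudinal, 2 welds).
R_nwt = 0.6 × 60 × 0.4419 × 10 = 159.1 kip (transverse, base value).
(i) R_nwl + R_nwt = 540.9 kip; (ii) 0.85 R_nwl + 1.5 R_nwt = 563.1 kip.
R_n = max = 563.1 kip [governs: (ii)]; φR_n = 422.3 kip.

φR_n ≈ 422 kip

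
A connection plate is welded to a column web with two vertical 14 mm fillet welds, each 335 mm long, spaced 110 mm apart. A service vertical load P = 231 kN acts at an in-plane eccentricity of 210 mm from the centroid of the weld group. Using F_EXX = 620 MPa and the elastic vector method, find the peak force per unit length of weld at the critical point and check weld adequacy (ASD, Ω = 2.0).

Total weld length L_w = 670 mm. Treat welds as unit-width lines.
Polar moment about centroid: J = 2[d³/12 + d(b/2)²] = 2[335³/12 + 335×55²] = 8293000 mm³.
Direct shear f_v = P/L_w = 231×10³ / 670 = 344.8 N/mm (vertical).
Torsion M = P·e = 231×10³ × 210 = 48510000 N·mm.
Critical point at (x, y) = (55, 167.5) from centroid. f_tx = M·y/J = 979.8 N/mm; f_ty = M·x/J = 321.7 N/mm.
Resultant f_max = √[f_tx² + (f_v + f_ty)²] = √[979.8² + (344.8 + 321.7)²] = 1185 N/mm.
Capacity per unit length: r_n/Ω = (1/2.0) × 0.6 × 620 × (0.707 × 14) = 1841 N/mm.
1185 ≤ 1841 → adequate.

f_max ≈ 1190 N/mm; adequate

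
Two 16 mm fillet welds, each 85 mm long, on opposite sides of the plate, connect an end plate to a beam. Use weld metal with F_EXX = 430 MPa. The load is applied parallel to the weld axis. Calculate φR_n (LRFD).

Effective throat t_e = 0.707 × 16 = 11.31 mm.
Total length L = 170 mm; A_we = 11.31 × 170 = 1923 mm².
F_nw = 0.6 F_EXX = 0.6 × 430 = 258 MPa.
φR_n = 0.75 × 258 × 1923 × 10⁻³ = 372.1 kN.

φR_n ≈ 372 kN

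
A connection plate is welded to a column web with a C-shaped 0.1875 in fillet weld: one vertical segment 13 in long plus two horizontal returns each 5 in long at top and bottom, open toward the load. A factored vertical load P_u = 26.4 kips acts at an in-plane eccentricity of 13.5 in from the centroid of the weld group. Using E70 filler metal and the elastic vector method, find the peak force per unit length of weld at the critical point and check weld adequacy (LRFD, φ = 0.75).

E70XX → F_EXX = 70 ksi.
Total weld length L_w = 23 in. Treat welds as unit-width lines.
Centroid: x̄ = 2×5×2.5 / 23 = 1.087 in from the vertical weld.
Polar moment about centroid: J = I_x + I_y = [13³/12 + 2×5×6.5²] + [13×1.087² + 2(5³/12 + 5×1.413²)] = 661.7 in³.
Direct shear f_v = P/L_w = 26.4 / 23 = 1.148 kip/in (vertical).
Torsion M = P·e = 26.4 × 13.5 = 356.4 kip·in.
Critical point at (x, y) = (3.913, 6.5) from centroid. f_tx = M·y/J = 3.501 kip/in; f_ty = M·x/J = 2.107 kip/in.
Resultant f_max = √[f_tx² + (f_v + f_ty)²] = √[3.501² + (1.148 + 2.107)²] = 4.78 kip/in.
Capacity per unit length: φr_n = 0.75 × 0.6 × 70 × (0.707 × 0.1875) = 4.176 kip/in.
4.78 > 4.176 → NOT adequate.

f_max ≈ 4.78 kip/in; NOT adequate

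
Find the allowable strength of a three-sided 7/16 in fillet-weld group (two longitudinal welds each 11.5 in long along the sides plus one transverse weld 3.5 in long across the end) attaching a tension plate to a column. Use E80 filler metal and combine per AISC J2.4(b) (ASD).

E80XX → F_EXX = 80 ksi.
t_e = 0.707 × 0.4375 = 0.3093 in.
R_nwl = 0.6 × 80 × 0.3093 × 23 = 341.5 kips (longitudinal, 2 welds).
R_nwt = 0.6 × 80 × 0.3093 × 3.5 = 51.96 kips (transverse, base value).
(i) R_nwl + R_nwt = 393.4 kips; (ii) 0.85 R_nwl + 1.5 R_nwt = 368.2 kips.
R_n = max = 393.4 kips [governs: (i)]; R_n/Ω = 196.7 kips.

R_n/Ω ≈ 197 kips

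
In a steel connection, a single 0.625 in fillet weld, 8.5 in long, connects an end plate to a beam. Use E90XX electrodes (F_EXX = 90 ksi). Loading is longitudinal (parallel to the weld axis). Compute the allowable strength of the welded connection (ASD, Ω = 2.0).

R_n/Ω ≈ 101 kip

Effective throat t_e = 0.707 × 0.625 = 0.4419 in.
Total length L = 8.5 in; A_we = 0.4419 × 8.5 = 3.756 in².
F_nw = 0.6 F_EXX = 0.6 × 90 = 54 ksi.
R_n = 54 × 3.756 = 202.8 kip; R_n/Ω = 202.8/2.0 = 101.4 kip.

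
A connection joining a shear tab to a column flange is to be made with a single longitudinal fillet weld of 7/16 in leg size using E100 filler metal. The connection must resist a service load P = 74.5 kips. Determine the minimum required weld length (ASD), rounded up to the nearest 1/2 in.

L = 8.5 in

E100XX → F_EXX = 100 ksi.
Throat t_e = 0.707 × 0.4375 = 0.3093 in.
r_n/Ω = (0.6 × 100 × 0.3093) / 2.0 = 9.279 kip/in.
L_req = P / (r_n/Ω) = 74.5 / 9.279 = 8.029 in total.
Round up → use L = 8.5 in.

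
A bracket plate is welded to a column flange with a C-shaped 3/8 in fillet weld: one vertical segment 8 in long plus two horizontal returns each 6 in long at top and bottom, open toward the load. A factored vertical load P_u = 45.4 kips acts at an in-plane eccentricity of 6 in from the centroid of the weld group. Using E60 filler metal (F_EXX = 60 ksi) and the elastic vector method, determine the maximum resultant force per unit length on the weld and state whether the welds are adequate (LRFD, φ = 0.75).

f_max ≈ 6.86 kip/in; adequate

Total weld length L_w = 20 in. Treat welds as unit-width lines.
Centroid: x̄ = 2×6×3 / 20 = 1.8 in from the vertical weld.
Polar moment about centroid: J = I_x + I_y = [8³/12 + 2×6×4²] + [8×1.8² + 2(6³/12 + 6×1.2²)] = 313.9 in³.
Direct shear f_v = P/L_w = 45.4 / 20 = 2.27 kip/in (vertical).
Torsion M = P·e = 45.4 × 6 = 272.4 kip·in.
Critical point at (x, y) = (4.2, 4) from centroid. f_tx = M·y/J = 3.472 kip/in; f_ty = M·x/J = 3.645 kip/in.
Resultant f_max = √[f_tx² + (f_v + f_ty)²] = √[3.472² + (2.27 + 3.645)²] = 6.859 kip/in.
Capacity per unit length: φr_n = 0.75 × 0.6 × 60 × (0.707 × 0.375) = 7.158 kip/in.
6.859 ≤ 7.158 → adequate.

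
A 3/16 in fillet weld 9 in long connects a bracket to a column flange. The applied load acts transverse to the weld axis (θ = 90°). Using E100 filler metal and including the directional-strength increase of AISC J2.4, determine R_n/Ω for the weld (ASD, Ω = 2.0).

E100XX → F_EXX = 100 ksi.
t_e = 0.707 × 0.1875 = 0.1326 in; A_we = 0.1326 × 9 = 1.193 in².
Directional factor: 1.0 + 0.5 sin^1.5(90°) = 1.5.
F_nw = 0.6 × 100 × 1.5 = 90 ksi.
R_n/Ω = (90 × 1.193) / 2.0 = 53.69 kips.

R_n/Ω ≈ 53.7 kips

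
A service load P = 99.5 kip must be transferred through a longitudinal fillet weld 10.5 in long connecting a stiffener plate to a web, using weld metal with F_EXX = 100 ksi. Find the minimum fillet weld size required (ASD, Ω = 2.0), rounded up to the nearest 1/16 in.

w = 1/2 in

Total weld length L = 10.5 in.
Required throat t_e = P × Ω / (0.6 F_EXX × L) = 99.5 × 2.0 / (0.6 × 100 × 10.5) = 0.3159 in.
Required leg w = t_e / 0.707 = 0.4468 in → use 1/2 in.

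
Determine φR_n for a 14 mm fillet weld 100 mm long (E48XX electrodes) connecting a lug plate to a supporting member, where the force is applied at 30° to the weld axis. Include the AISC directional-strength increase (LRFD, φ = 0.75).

φR_n ≈ 252 kN

E48XX → F_EXX = 480 MPa.
t_e = 0.707 × 14 = 9.898 mm; A_we = 9.898 × 100 = 989.8 mm².
Directional factor: 1.0 + 0.5 sin^1.5(30°) = 1.177.
F_nw = 0.6 × 480 × 1.177 = 338.9 MPa.
φR_n = 0.75 × 338.9 × 989.8 × 10⁻³ = 251.6 kN.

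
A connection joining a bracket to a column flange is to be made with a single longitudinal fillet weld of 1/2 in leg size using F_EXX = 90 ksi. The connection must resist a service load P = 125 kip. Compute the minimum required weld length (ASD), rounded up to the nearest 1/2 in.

L = 13.5 in

Throat t_e = 0.707 × 0.5 = 0.3535 in.
r_n/Ω = (0.6 × 90 × 0.3535) / 2.0 = 9.544 kip/in.
L_req = P / (r_n/Ω) = 125 / 9.544 = 13.1 in total.
Round up → use L = 13.5 in.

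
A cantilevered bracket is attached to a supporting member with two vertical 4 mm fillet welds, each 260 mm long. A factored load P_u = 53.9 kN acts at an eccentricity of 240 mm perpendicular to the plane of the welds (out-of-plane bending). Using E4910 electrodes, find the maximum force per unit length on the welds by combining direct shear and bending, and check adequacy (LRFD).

f_max ≈ 583 N/mm; adequate

E49XX → F_EXX = 490 MPa.
L_w = 2 × 260 = 520 mm; section modulus (unit throat) S = 2 × L²/6 = 22530 mm².
Direct shear f_v = P/L_w = 53.9×10³/520 = 103.7 N/mm.
Moment M = P × e = 53.9×10³ × 240 = 12936000 N·mm; bending f_b = M/S = 574.1 N/mm.
f_max = √(f_v² + f_b²) = √(103.7² + 574.1²) = 583.4 N/mm.
φr_n = 0.75 × 0.6 × 490 × (0.707 × 4) = 623.6 N/mm → adequate.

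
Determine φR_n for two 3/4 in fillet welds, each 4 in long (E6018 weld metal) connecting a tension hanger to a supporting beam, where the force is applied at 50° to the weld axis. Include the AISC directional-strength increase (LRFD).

φR_n ≈ 153 kips

E60XX → F_EXX = 60 ksi.
t_e = 0.707 × 0.75 = 0.5302 in; A_we = 0.5302 × 8 = 4.242 in².
Directional factor: 1.0 + 0.5 sin^1.5(50°) = 1.335.
F_nw = 0.6 × 60 × 1.335 = 48.07 ksi.
φR_n = 0.75 × 48.07 × 4.242 = 152.9 kips.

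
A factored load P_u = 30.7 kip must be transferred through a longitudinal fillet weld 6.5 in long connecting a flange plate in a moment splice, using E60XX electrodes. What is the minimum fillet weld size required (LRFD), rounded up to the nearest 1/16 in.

w = 1/4 in

E60XX → F_EXX = 60 ksi.
Total weld length L = 6.5 in.
Required throat t_e = P_u / (φ × 0.6 F_EXX × L) = 30.7 / (0.75 × 0.6 × 60 × 6.5) = 0.1749 in.
Required leg w = t_e / 0.707 = 0.2474 in → use 1/4 in.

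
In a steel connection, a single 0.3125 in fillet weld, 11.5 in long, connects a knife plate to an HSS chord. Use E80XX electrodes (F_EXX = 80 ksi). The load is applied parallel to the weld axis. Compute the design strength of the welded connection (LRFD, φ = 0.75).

Effective throat t_e = 0.707 × 0.3125 = 0.2209 in.
Total length L = 11.5 in; A_we = 0.2209 × 11.5 = 2.541 in².
F_nw = 0.6 F_EXX = 0.6 × 80 = 48 ksi.
φR_n = 0.75 × 48 × 2.541 = 91.47 kips.

φR_n ≈ 91.5 kips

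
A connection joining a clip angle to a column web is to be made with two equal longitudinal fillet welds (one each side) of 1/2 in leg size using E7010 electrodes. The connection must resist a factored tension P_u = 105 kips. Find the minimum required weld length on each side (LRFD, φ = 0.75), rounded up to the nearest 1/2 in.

L = 5 in on each side

E70XX → F_EXX = 70 ksi.
Throat t_e = 0.707 × 0.5 = 0.3535 in.
φr_n = 0.75 × 0.6 × 70 × 0.3535 = 11.14 kips/in.
L_req = P_u / φr_n = 105 / 11.14 = 9.43 in total.
Per side: 9.43 / 2 = 4.715 in.
Round up → use L = 5 in on each side.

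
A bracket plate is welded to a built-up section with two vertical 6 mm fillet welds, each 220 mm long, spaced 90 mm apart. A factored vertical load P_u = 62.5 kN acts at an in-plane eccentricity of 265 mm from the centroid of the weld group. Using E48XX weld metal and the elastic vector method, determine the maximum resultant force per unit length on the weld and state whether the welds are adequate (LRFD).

E48XX → F_EXX = 480 MPa.
Total weld length L_w = 440 mm. Treat welds as unit-width lines.
Polar moment about centroid: J = 2[d³/12 + d(b/2)²] = 2[220³/12 + 220×45²] = 2666000 mm³.
Direct shear f_v = P/L_w = 62.5×10³ / 440 = 142 N/mm (vertical).
Torsion M = P·e = 62.5×10³ × 265 = 16562000 N·mm.
Critical point at (x, y) = (45, 110) from centroid. f_tx = M·y/J = 683.5 N/mm; f_ty = M·x/J = 279.6 N/mm.
Resultant f_max = √[f_tx² + (f_v + f_ty)²] = √[683.5² + (142 + 279.6)²] = 803.1 N/mm.
Capacity per unit length: φr_n = 0.75 × 0.6 × 480 × (0.707 × 6) = 916.3 N/mm.
803.1 ≤ 916.3 → adequate.

f_max ≈ 803 N/mm; adequate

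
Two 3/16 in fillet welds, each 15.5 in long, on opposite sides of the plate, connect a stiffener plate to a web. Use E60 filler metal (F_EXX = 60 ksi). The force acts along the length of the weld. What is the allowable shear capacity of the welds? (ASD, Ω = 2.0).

R_n/Ω ≈ 74 kips

Effective throat t_e = 0.707 × 0.1875 = 0.1326 in.
Total length L = 31 in; A_we = 0.1326 × 31 = 4.109 in².
F_nw = 0.6 F_EXX = 0.6 × 60 = 36 ksi.
R_n = 36 × 4.109 = 147.9 kips; R_n/Ω = 147.9/2.0 = 73.97 kips.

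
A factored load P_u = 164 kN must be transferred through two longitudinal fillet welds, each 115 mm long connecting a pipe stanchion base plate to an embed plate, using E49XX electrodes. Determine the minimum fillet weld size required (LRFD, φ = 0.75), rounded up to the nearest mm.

w = 5 mm

E49XX → F_EXX = 490 MPa.
Total weld length L = 230 mm.
Required throat t_e = P_u / (φ × 0.6 F_EXX × L) = 164 / (0.75 × 0.6 × 490 × 230 × 10⁻³) = 3.234 mm.
Required leg w = t_e / 0.707 = 4.574 mm → use 5 mm.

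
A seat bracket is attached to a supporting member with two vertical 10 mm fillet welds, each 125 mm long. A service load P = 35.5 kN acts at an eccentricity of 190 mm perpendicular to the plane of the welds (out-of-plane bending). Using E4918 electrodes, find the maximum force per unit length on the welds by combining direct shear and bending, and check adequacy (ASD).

f_max ≈ 1300 N/mm; NOT adequate

E49XX → F_EXX = 490 MPa.
L_w = 2 × 125 = 250 mm; section modulus (unit throat) S = 2 × L²/6 = 5208 mm².
Direct shear f_v = P/L_w = 35.5×10³/250 = 142 N/mm.
Moment M = P × e = 35.5×10³ × 190 = 6745000 N·mm; bending f_b = M/S = 1295 N/mm.
f_max = √(f_v² + f_b²) = √(142² + 1295²) = 1303 N/mm.
r_n/Ω = (1/2.0) × 0.6 × 490 × (0.707 × 10) = 1039 N/mm → NOT adequate.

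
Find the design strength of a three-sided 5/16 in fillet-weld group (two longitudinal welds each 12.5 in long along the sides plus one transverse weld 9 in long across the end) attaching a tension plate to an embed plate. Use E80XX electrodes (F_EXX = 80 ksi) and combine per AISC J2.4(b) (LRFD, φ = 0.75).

φR_n ≈ 276 kip

t_e = 0.707 × 0.3125 = 0.2209 in.
R_nwl = 0.6 × 80 × 0.2209 × 25 = 265.1 kip (longitudinal, 2 welds).
R_nwt = 0.6 × 80 × 0.2209 × 9 = 95.44 kip (transverse, base value).
(i) R_nwl + R_nwt = 360.6 kip; (ii) 0.85 R_nwl + 1.5 R_nwt = 368.5 kip.
R_n = max = 368.5 kip [governs: (ii)]; φR_n = 276.4 kip.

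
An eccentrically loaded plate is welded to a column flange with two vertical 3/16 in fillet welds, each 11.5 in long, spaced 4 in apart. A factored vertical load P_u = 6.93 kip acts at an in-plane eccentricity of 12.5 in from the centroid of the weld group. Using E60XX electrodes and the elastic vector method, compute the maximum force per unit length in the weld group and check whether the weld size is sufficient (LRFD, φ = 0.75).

f_max ≈ 1.65 kip/in; adequate

E60XX → F_EXX = 60 ksi.
Total weld length L_w = 23 in. Treat welds as unit-width lines.
Polar moment about centroid: J = 2[d³/12 + d(b/2)²] = 2[11.5³/12 + 11.5×2²] = 345.5 in³.
Direct shear f_v = P/L_w = 6.93 / 23 = 0.3013 kip/in (vertical).
Torsion M = P·e = 6.93 × 12.5 = 86.625 kip·in.
Critical point at (x, y) = (2, 5.75) from centroid. f_tx = M·y/J = 1.442 kip/in; f_ty = M·x/J = 0.5015 kip/in.
Resultant f_max = √[f_tx² + (f_v + f_ty)²] = √[1.442² + (0.3013 + 0.5015)²] = 1.65 kip/in.
Capacity per unit length: φr_n = 0.75 × 0.6 × 60 × (0.707 × 0.1875) = 3.579 kip/in.
1.65 ≤ 3.579 → adequate.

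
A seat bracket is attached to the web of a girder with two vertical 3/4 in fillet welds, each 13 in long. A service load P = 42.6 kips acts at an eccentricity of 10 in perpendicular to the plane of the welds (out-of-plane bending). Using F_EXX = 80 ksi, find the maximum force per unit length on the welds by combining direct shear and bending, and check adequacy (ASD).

L_w = 2 × 13 = 26 in; section modulus (unit throat) S = 2 × L²/6 = 56.33 in².
Direct shear f_v = P/L_w = 42.6/26 = 1.638 kip/in.
Moment M = P × e = 42.6 × 10 = 426 kip·in; bending f_b = M/S = 7.562 kip/in.
f_max = √(f_v² + f_b²) = √(1.638² + 7.562²) = 7.738 kip/in.
r_n/Ω = (1/2.0) × 0.6 × 80 × (0.707 × 0.75) = 12.73 kip/in → adequate.

f_max ≈ 7.74 kip/in; adequate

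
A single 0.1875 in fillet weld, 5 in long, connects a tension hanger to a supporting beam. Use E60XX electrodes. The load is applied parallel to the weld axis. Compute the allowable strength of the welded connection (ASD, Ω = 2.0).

E60XX → F_EXX = 60 ksi.
Effective throat t_e = 0.707 × 0.1875 = 0.1326 in.
Total length L = 5 in; A_we = 0.1326 × 5 = 0.6628 in².
F_nw = 0.6 F_EXX = 0.6 × 60 = 36 ksi.
R_n = 36 × 0.6628 = 23.86 kip; R_n/Ω = 23.86/2.0 = 11.93 kip.

R_n/Ω ≈ 11.9 kip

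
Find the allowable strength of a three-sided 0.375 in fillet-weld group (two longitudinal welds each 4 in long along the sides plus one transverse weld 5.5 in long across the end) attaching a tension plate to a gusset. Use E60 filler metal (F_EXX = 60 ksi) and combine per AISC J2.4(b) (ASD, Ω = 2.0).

R_n/Ω ≈ 71.8 kips

t_e = 0.707 × 0.375 = 0.2651 in.
R_nwl = 0.6 × 60 × 0.2651 × 8 = 76.36 kips (longitudinal, 2 welds).
R_nwt = 0.6 × 60 × 0.2651 × 5.5 = 52.49 kips (transverse, base value).
(i) R_nwl + R_nwt = 128.9 kips; (ii) 0.85 R_nwl + 1.5 R_nwt = 143.6 kips.
R_n = max = 143.6 kips [governs: (ii)]; R_n/Ω = 71.82 kips.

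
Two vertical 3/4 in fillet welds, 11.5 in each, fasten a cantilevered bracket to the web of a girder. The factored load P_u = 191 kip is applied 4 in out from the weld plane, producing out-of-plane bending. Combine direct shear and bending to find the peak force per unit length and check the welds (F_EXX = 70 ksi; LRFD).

f_max ≈ 19.2 kip/in; NOT adequate

L_w = 2 × 11.5 = 23 in; section modulus (unit throat) S = 2 × L²/6 = 44.08 in².
Direct shear f_v = P/L_w = 191/23 = 8.304 kip/in.
Moment M = P × e = 191 × 4 = 764 kip·in; bending f_b = M/S = 17.33 kip/in.
f_max = √(f_v² + f_b²) = √(8.304² + 17.33²) = 19.22 kip/in.
φr_n = 0.75 × 0.6 × 70 × (0.707 × 0.75) = 16.7 kip/in → NOT adequate.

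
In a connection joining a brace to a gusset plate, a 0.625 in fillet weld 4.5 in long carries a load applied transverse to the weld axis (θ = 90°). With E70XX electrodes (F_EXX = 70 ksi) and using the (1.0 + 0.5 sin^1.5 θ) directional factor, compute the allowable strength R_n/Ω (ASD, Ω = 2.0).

t_e = 0.707 × 0.625 = 0.4419 in; A_we = 0.4419 × 4.5 = 1.988 in².
Directional factor: 1.0 + 0.5 sin^1.5(90°) = 1.5.
F_nw = 0.6 × 70 × 1.5 = 63 ksi.
R_n/Ω = (63 × 1.988) / 2.0 = 62.64 kips.

R_n/Ω ≈ 62.6 kips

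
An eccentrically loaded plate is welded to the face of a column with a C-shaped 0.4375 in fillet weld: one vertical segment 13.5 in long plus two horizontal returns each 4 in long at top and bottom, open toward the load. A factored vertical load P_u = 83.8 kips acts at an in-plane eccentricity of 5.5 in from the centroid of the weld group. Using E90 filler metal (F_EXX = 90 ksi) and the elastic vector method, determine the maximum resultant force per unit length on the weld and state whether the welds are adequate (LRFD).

Total weld length L_w = 21.5 in. Treat welds as unit-width lines.
Centroid: x̄ = 2×4×2 / 21.5 = 0.7442 in from the vertical weld.
Polar moment about centroid: J = I_x + I_y = [13.5³/12 + 2×4×6.75²] + [13.5×0.7442² + 2(4³/12 + 4×1.256²)] = 600.3 in³.
Direct shear f_v = P/L_w = 83.8 / 21.5 = 3.898 kip/in (vertical).
Torsion M = P·e = 83.8 × 5.5 = 460.9 kip·in.
Critical point at (x, y) = (3.256, 6.75) from centroid. f_tx = M·y/J = 5.183 kip/in; f_ty = M·x/J = 2.5 kip/in.
Resultant f_max = √[f_tx² + (f_v + f_ty)²] = √[5.183² + (3.898 + 2.5)²] = 8.233 kip/in.
Capacity per unit length: φr_n = 0.75 × 0.6 × 90 × (0.707 × 0.4375) = 12.53 kip/in.
8.233 ≤ 12.53 → adequate.

f_max ≈ 8.23 kip/in; adequate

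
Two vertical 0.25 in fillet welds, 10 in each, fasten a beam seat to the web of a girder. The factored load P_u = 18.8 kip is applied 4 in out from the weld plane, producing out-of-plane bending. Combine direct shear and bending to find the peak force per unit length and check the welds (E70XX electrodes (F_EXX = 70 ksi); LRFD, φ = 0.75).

L_w = 2 × 10 = 20 in; section modulus (unit throat) S = 2 × L²/6 = 33.33 in².
Direct shear f_v = P/L_w = 18.8/20 = 0.94 kip/in.
Moment M = P × e = 18.8 × 4 = 75.2 kip·in; bending f_b = M/S = 2.256 kip/in.
f_max = √(f_v² + f_b²) = √(0.94² + 2.256²) = 2.444 kip/in.
φr_n = 0.75 × 0.6 × 70 × (0.707 × 0.25) = 5.568 kip/in → adequate.

f_max ≈ 2.44 kip/in; adequate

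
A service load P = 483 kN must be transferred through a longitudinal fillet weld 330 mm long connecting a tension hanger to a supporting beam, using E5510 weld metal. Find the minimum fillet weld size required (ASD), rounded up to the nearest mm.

E55XX → F_EXX = 550 MPa.
Total weld length L = 330 mm.
Required throat t_e = P × Ω / (0.6 F_EXX × L) = 483 × 2.0 / (0.6 × 550 × 330 × 10⁻³) = 8.871 mm.
Required leg w = t_e / 0.707 = 12.55 mm → use 13 mm.

w = 13 mm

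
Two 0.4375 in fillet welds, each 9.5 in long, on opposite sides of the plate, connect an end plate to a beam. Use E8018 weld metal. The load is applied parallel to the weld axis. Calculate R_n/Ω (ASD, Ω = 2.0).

E80XX → F_EXX = 80 ksi.
Effective throat t_e = 0.707 × 0.4375 = 0.3093 in.
Total length L = 19 in; A_we = 0.3093 × 19 = 5.877 in².
F_nw = 0.6 F_EXX = 0.6 × 80 = 48 ksi.
R_n = 48 × 5.877 = 282.1 kips; R_n/Ω = 282.1/2.0 = 141 kips.

R_n/Ω ≈ 141 kips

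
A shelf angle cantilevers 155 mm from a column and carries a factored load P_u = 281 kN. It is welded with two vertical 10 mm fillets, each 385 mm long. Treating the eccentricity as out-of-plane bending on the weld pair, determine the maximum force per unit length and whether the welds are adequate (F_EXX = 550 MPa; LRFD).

f_max ≈ 954 N/mm; adequate

L_w = 2 × 385 = 770 mm; section modulus (unit throat) S = 2 × L²/6 = 49410 mm².
Direct shear f_v = P/L_w = 281×10³/770 = 364.9 N/mm.
Moment M = P × e = 281×10³ × 155 = 43555000 N·mm; bending f_b = M/S = 881.5 N/mm.
f_max = √(f_v² + f_b²) = √(364.9² + 881.5²) = 954.1 N/mm.
φr_n = 0.75 × 0.6 × 550 × (0.707 × 10) = 1750 N/mm → adequate.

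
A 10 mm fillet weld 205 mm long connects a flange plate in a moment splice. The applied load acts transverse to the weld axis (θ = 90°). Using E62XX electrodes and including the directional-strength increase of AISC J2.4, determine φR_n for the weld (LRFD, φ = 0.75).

E62XX → F_EXX = 620 MPa.
t_e = 0.707 × 10 = 7.07 mm; A_we = 7.07 × 205 = 1449 mm².
Directional factor: 1.0 + 0.5 sin^1.5(90°) = 1.5.
F_nw = 0.6 × 620 × 1.5 = 558 MPa.
φR_n = 0.75 × 558 × 1449 × 10⁻³ = 606.6 kN.

φR_n ≈ 607 kN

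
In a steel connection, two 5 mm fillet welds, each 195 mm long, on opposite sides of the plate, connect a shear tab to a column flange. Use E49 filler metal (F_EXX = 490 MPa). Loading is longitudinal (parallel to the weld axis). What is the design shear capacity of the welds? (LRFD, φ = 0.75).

φR_n ≈ 304 kN

Effective throat t_e = 0.707 × 5 = 3.535 mm.
Total length L = 390 mm; A_we = 3.535 × 390 = 1379 mm².
F_nw = 0.6 F_EXX = 0.6 × 490 = 294 MPa.
φR_n = 0.75 × 294 × 1379 × 10⁻³ = 304 kN.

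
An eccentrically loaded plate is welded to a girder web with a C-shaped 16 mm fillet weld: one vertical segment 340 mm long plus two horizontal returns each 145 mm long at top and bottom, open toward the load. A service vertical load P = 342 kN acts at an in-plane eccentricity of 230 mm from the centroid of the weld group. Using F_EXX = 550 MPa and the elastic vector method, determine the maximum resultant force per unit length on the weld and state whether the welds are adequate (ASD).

f_max ≈ 1600 N/mm; adequate

Total weld length L_w = 630 mm. Treat welds as unit-width lines.
Centroid: x̄ = 2×145×72.5 / 630 = 33.37 mm from the vertical weld.
Polar moment about centroid: J = I_x + I_y = [340³/12 + 2×145×170²] + [340×33.37² + 2(145³/12 + 145×39.13²)] = 12990000 mm³.
Direct shear f_v = P/L_w = 342×10³ / 630 = 542.9 N/mm (vertical).
Torsion M = P·e = 342×10³ × 230 = 78660000 N·mm.
Critical point at (x, y) = (111.6, 170) from centroid. f_tx = M·y/J = 1030 N/mm; f_ty = M·x/J = 676.1 N/mm.
Resultant f_max = √[f_tx² + (f_v + f_ty)²] = √[1030² + (542.9 + 676.1)²] = 1596 N/mm.
Capacity per unit length: r_n/Ω = (1/2.0) × 0.6 × 550 × (0.707 × 16) = 1866 N/mm.
1596 ≤ 1866 → adequate.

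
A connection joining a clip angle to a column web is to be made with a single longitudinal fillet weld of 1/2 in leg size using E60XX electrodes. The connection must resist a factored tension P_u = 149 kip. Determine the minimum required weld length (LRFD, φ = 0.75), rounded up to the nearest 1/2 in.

E60XX → F_EXX = 60 ksi.
Throat t_e = 0.707 × 0.5 = 0.3535 in.
φr_n = 0.75 × 0.6 × 60 × 0.3535 = 9.544 kip/in.
L_req = P_u / φr_n = 149 / 9.544 = 15.61 in total.
Round up → use L = 16 in.

L = 16 in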